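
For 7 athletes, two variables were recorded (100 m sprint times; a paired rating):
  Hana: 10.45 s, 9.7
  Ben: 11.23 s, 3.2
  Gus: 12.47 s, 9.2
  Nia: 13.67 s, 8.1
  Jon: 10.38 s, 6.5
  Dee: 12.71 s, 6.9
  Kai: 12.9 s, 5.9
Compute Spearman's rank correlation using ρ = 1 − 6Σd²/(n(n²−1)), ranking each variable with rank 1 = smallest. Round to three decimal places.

Ranks of variable 1: 2, 3, 4, 7, 1, 5, 6
Ranks of variable 2: 7, 1, 6, 5, 3, 4, 2
d = r₁ − r₂: -5, 2, -2, 2, -2, 1, 4
d²: 25, 4, 4, 4, 4, 1, 16; Σd² = 58
ρ = 1 − 6·58/(7·48) = 1 − 348/336 = -0.036

-0.036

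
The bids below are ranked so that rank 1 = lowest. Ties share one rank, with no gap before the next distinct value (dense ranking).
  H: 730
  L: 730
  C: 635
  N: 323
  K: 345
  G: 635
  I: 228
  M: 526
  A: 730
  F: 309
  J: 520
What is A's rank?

Sorted (ascending): 228, 309, 323, 345, 520, 526, 635, 635, 730, 730, 730
The 2 values of 635 share dense rank 7.
The 3 values of 730 share dense rank 8.
Remaining distinct values take the next consecutive integers.
A has value 730 → rank 8.

8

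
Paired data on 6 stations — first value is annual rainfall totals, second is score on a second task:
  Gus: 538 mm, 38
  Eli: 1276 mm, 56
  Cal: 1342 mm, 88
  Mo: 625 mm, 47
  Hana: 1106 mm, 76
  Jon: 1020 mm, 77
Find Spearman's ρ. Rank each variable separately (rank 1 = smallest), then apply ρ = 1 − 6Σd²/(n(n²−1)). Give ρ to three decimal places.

0.771

Ranks of variable 1: 1, 5, 6, 2, 4, 3
Ranks of variable 2: 1, 3, 6, 2, 4, 5
d = r₁ − r₂: 0, 2, 0, 0, 0, -2
d²: 0, 4, 0, 0, 0, 4; Σd² = 8
ρ = 1 − 6·8/(6·35) = 1 − 48/210 = 0.771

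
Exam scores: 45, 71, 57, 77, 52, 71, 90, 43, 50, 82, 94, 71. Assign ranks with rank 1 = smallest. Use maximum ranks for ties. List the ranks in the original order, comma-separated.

Sorted (ascending): 43, 45, 50, 52, 57, 71, 71, 71, 77, 82, 90, 94
The 3 values of 71 occupy positions 6–8 → each gets rank 8.

2, 8, 5, 9, 4, 8, 11, 1, 3, 10, 12, 8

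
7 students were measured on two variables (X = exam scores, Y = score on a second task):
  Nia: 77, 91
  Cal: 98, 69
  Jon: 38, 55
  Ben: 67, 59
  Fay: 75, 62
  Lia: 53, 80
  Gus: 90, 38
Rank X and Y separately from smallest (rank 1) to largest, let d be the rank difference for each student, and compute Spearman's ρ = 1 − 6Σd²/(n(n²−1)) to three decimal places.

0.107

Ranks of variable 1: 5, 7, 1, 3, 4, 2, 6
Ranks of variable 2: 7, 5, 2, 3, 4, 6, 1
d = r₁ − r₂: -2, 2, -1, 0, 0, -4, 5
d²: 4, 4, 1, 0, 0, 16, 25; Σd² = 50
ρ = 1 − 6·50/(7·48) = 1 − 300/336 = 0.107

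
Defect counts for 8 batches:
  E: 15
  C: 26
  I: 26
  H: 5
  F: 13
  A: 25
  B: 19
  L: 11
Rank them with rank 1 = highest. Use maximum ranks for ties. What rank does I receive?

2

Sorted (descending): 26, 26, 25, 19, 15, 13, 11, 5
The 2 values of 26 occupy positions 1–2 → each gets rank 2.
I has value 26 → rank 2.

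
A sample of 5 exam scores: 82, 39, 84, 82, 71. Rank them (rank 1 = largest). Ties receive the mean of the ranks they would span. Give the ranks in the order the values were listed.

2.5, 5, 1, 2.5, 4

Sorted (descending): 84, 82, 82, 71, 39
The 2 values of 82 occupy positions 2–3 → average rank (2+3)/2 = 2.5.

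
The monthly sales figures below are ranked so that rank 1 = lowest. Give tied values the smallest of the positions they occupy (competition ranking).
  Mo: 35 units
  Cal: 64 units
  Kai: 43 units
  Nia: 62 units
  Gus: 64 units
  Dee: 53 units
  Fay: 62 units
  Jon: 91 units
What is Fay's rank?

4

Sorted (ascending): 35, 43, 53, 62, 62, 64, 64, 91
The 2 values of 62 occupy positions 4–5 → each gets rank 4.
The 2 values of 64 occupy positions 6–7 → each gets rank 6.
Fay has value 62 units → rank 4.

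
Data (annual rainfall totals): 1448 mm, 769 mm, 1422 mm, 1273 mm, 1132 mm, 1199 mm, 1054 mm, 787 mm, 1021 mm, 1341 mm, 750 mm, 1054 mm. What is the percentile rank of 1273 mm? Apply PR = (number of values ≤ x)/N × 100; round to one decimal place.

N = 12.
Strictly below 1273: 8. Equal to 1273: 1.
PR = 9/12 × 100 = 75.0

75.0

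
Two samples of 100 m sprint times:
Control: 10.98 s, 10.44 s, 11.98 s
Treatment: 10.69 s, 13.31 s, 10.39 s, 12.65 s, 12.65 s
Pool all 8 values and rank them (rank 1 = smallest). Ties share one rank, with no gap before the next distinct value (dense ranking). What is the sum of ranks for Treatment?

23

Sorted (ascending): 10.39, 10.44, 10.69, 10.98, 11.98, 12.65, 12.65, 13.31
The 2 values of 12.65 share dense rank 6.
Remaining distinct values take the next consecutive integers.
Treatment values → pooled ranks: 10.69→3, 13.31→7, 10.39→1, 12.65→6, 12.65→6
Rank sum = 3 + 7 + 1 + 6 + 6 = 23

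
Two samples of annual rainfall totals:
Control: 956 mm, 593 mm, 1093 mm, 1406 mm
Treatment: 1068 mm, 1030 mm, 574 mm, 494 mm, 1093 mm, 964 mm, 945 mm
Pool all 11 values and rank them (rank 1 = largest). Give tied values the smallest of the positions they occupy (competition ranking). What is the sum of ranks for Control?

Sorted (descending): 1406, 1093, 1093, 1068, 1030, 964, 956, 945, 593, 574, 494
The 2 values of 1093 occupy positions 2–3 → each gets rank 2.
Control values → pooled ranks: 956→7, 593→9, 1093→2, 1406→1
Rank sum = 7 + 9 + 2 + 1 = 19

19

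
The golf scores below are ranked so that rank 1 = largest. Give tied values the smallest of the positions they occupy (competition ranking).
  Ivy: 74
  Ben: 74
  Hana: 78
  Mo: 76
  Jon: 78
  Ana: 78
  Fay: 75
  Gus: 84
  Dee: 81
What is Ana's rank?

3

Sorted (descending): 84, 81, 78, 78, 78, 76, 75, 74, 74
The 3 values of 78 occupy positions 3–5 → each gets rank 3.
The 2 values of 74 occupy positions 8–9 → each gets rank 8.
Ana has value 78 → rank 3.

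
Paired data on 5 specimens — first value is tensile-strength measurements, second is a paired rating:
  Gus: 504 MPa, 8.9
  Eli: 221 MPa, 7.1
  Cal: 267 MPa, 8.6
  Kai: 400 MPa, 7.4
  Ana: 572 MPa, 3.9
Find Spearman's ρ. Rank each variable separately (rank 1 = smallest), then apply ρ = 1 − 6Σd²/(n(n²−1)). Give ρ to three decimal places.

-0.100

Ranks of variable 1: 4, 1, 2, 3, 5
Ranks of variable 2: 5, 2, 4, 3, 1
d = r₁ − r₂: -1, -1, -2, 0, 4
d²: 1, 1, 4, 0, 16; Σd² = 22
ρ = 1 − 6·22/(5·24) = 1 − 132/120 = -0.100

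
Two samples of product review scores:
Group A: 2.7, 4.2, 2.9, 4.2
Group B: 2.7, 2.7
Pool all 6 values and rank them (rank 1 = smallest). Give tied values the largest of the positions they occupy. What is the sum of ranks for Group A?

19

Sorted (ascending): 2.7, 2.7, 2.7, 2.9, 4.2, 4.2
The 3 values of 2.7 occupy positions 1–3 → each gets rank 3.
The 2 values of 4.2 occupy positions 5–6 → each gets rank 6.
Group A values → pooled ranks: 2.7→3, 4.2→6, 2.9→4, 4.2→6
Rank sum = 3 + 6 + 4 + 6 = 19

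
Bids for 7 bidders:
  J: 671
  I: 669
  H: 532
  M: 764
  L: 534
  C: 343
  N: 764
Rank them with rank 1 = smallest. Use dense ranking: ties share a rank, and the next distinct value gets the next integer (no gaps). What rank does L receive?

Sorted (ascending): 343, 532, 534, 669, 671, 764, 764
The 2 values of 764 share dense rank 6.
Remaining distinct values take the next consecutive integers.
L has value 534 → rank 3.

3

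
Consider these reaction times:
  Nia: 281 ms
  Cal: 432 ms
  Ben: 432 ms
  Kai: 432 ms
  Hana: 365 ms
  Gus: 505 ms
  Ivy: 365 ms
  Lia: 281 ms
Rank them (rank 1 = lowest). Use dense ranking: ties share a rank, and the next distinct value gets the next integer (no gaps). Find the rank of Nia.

Sorted (ascending): 281, 281, 365, 365, 432, 432, 432, 505
The 2 values of 281 share dense rank 1.
The 2 values of 365 share dense rank 2.
The 3 values of 432 share dense rank 3.
Remaining distinct values take the next consecutive integers.
Nia has value 281 ms → rank 1.

1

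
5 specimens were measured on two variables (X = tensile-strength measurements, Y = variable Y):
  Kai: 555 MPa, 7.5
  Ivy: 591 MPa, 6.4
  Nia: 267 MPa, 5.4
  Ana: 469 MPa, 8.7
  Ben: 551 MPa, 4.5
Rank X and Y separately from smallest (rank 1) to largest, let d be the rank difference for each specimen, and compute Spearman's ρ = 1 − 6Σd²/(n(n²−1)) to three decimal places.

0.100

Ranks of variable 1: 4, 5, 1, 2, 3
Ranks of variable 2: 4, 3, 2, 5, 1
d = r₁ − r₂: 0, 2, -1, -3, 2
d²: 0, 4, 1, 9, 4; Σd² = 18
ρ = 1 − 6·18/(5·24) = 1 − 108/120 = 0.100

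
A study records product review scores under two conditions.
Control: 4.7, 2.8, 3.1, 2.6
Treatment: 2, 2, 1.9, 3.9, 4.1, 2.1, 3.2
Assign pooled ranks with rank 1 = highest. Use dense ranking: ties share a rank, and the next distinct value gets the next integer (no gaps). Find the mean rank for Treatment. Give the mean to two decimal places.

6.43

Sorted (descending): 4.7, 4.1, 3.9, 3.2, 3.1, 2.8, 2.6, 2.1, 2, 2, 1.9
The 2 values of 2 share dense rank 9.
Remaining distinct values take the next consecutive integers.
Treatment values → pooled ranks: 2→9, 2→9, 1.9→10, 3.9→3, 4.1→2, 2.1→8, 3.2→4
Mean rank = (9 + 9 + 10 + 3 + 2 + 8 + 4) / 7 = 6.43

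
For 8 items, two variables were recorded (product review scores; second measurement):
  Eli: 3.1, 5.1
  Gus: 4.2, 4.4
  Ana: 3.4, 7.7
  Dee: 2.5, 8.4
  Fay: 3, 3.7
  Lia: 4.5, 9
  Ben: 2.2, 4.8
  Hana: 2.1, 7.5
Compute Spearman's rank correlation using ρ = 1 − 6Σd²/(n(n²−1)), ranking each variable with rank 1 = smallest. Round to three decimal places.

0.190

Ranks of variable 1: 5, 7, 6, 3, 4, 8, 2, 1
Ranks of variable 2: 4, 2, 6, 7, 1, 8, 3, 5
d = r₁ − r₂: 1, 5, 0, -4, 3, 0, -1, -4
d²: 1, 25, 0, 16, 9, 0, 1, 16; Σd² = 68
ρ = 1 − 6·68/(8·63) = 1 − 408/504 = 0.190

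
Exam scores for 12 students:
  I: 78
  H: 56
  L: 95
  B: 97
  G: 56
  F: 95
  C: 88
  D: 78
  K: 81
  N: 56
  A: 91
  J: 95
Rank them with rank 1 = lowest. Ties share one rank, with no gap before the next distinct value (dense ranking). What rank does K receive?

Sorted (ascending): 56, 56, 56, 78, 78, 81, 88, 91, 95, 95, 95, 97
The 3 values of 56 share dense rank 1.
The 2 values of 78 share dense rank 2.
The 3 values of 95 share dense rank 6.
Remaining distinct values take the next consecutive integers.
K has value 81 → rank 3.

3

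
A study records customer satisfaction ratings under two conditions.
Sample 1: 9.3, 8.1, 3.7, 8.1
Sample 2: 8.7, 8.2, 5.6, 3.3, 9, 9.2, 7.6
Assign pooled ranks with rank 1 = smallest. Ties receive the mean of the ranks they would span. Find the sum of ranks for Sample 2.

Sorted (ascending): 3.3, 3.7, 5.6, 7.6, 8.1, 8.1, 8.2, 8.7, 9, 9.2, 9.3
The 2 values of 8.1 occupy positions 5–6 → average rank (5+6)/2 = 5.5.
Sample 2 values → pooled ranks: 8.7→8, 8.2→7, 5.6→3, 3.3→1, 9→9, 9.2→10, 7.6→4
Rank sum = 8 + 7 + 3 + 1 + 9 + 10 + 4 = 42

42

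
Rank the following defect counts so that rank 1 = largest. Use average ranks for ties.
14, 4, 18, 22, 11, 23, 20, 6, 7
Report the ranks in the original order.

5, 9, 4, 2, 6, 1, 3, 8, 7

Sorted (descending): 23, 22, 20, 18, 14, 11, 7, 6, 4
No ties — each value takes its position as its rank.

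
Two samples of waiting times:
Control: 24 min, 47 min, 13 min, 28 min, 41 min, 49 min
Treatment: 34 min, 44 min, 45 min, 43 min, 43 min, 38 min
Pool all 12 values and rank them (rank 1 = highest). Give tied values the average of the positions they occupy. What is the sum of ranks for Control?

43

Sorted (descending): 49, 47, 45, 44, 43, 43, 41, 38, 34, 28, 24, 13
The 2 values of 43 occupy positions 5–6 → average rank (5+6)/2 = 5.5.
Control values → pooled ranks: 24→11, 47→2, 13→12, 28→10, 41→7, 49→1
Rank sum = 11 + 2 + 12 + 10 + 7 + 1 = 43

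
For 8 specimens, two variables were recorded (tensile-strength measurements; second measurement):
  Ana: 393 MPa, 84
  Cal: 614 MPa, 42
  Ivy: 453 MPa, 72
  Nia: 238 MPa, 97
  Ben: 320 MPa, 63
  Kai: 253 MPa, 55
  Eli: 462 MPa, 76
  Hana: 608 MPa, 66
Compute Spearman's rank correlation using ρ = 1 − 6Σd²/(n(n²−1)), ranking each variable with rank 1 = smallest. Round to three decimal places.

Ranks of variable 1: 4, 8, 5, 1, 3, 2, 6, 7
Ranks of variable 2: 7, 1, 5, 8, 3, 2, 6, 4
d = r₁ − r₂: -3, 7, 0, -7, 0, 0, 0, 3
d²: 9, 49, 0, 49, 0, 0, 0, 9; Σd² = 116
ρ = 1 − 6·116/(8·63) = 1 − 696/504 = -0.381

-0.381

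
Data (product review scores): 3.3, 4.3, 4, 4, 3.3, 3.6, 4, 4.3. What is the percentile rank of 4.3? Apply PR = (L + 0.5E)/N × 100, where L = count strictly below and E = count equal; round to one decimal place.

N = 8.
Strictly below 4.3: 6. Equal to 4.3: 2.
PR = (6 + 0.5·2)/8 × 100 = 87.5

87.5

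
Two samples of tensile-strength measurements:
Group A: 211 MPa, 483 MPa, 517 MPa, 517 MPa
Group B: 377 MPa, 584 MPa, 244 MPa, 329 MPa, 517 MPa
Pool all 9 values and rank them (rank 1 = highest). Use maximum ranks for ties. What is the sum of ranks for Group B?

26

Sorted (descending): 584, 517, 517, 517, 483, 377, 329, 244, 211
The 3 values of 517 occupy positions 2–4 → each gets rank 4.
Group B values → pooled ranks: 377→6, 584→1, 244→8, 329→7, 517→4
Rank sum = 6 + 1 + 8 + 7 + 4 = 26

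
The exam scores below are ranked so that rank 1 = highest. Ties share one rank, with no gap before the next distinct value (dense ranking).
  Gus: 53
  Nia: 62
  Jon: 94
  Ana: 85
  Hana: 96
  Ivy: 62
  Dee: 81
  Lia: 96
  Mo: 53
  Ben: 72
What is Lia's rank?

1

Sorted (descending): 96, 96, 94, 85, 81, 72, 62, 62, 53, 53
The 2 values of 96 share dense rank 1.
The 2 values of 62 share dense rank 6.
The 2 values of 53 share dense rank 7.
Remaining distinct values take the next consecutive integers.
Lia has value 96 → rank 1.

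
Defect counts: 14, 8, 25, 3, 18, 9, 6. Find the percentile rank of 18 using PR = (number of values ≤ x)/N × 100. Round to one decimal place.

N = 7.
Strictly below 18: 5. Equal to 18: 1.
PR = 6/7 × 100 = 85.7

85.7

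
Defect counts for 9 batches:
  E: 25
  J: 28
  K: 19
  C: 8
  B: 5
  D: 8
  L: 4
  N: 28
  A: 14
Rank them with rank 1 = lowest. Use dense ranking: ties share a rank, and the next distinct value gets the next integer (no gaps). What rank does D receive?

3

Sorted (ascending): 4, 5, 8, 8, 14, 19, 25, 28, 28
The 2 values of 8 share dense rank 3.
The 2 values of 28 share dense rank 7.
Remaining distinct values take the next consecutive integers.
D has value 8 → rank 3.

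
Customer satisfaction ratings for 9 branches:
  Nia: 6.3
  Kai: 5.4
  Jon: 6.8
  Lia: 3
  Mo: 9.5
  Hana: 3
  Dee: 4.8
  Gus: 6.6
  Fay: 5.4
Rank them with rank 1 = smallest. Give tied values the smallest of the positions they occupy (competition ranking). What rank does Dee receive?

3

Sorted (ascending): 3, 3, 4.8, 5.4, 5.4, 6.3, 6.6, 6.8, 9.5
The 2 values of 3 occupy positions 1–2 → each gets rank 1.
The 2 values of 5.4 occupy positions 4–5 → each gets rank 4.
Dee has value 4.8 → rank 3.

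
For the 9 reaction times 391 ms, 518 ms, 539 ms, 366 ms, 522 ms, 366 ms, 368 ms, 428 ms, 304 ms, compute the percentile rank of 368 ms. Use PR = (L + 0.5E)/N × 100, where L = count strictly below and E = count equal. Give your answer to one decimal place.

N = 9.
Strictly below 368: 3. Equal to 368: 1.
PR = (3 + 0.5·1)/9 × 100 = 38.9

38.9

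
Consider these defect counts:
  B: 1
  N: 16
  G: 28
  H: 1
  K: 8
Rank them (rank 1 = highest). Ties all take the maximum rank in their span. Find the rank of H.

5

Sorted (descending): 28, 16, 8, 1, 1
The 2 values of 1 occupy positions 4–5 → each gets rank 5.
H has value 1 → rank 5.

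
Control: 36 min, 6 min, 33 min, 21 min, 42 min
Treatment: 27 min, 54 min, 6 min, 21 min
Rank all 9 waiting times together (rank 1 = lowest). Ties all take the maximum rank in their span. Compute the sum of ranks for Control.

Sorted (ascending): 6, 6, 21, 21, 27, 33, 36, 42, 54
The 2 values of 6 occupy positions 1–2 → each gets rank 2.
The 2 values of 21 occupy positions 3–4 → each gets rank 4.
Control values → pooled ranks: 36→7, 6→2, 33→6, 21→4, 42→8
Rank sum = 7 + 2 + 6 + 4 + 8 = 27

27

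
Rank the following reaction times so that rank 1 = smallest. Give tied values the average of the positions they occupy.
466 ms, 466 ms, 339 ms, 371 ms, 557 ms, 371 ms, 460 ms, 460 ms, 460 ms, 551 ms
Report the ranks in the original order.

7.5, 7.5, 1, 2.5, 10, 2.5, 5, 5, 5, 9

Sorted (ascending): 339, 371, 371, 460, 460, 460, 466, 466, 551, 557
The 2 values of 371 occupy positions 2–3 → average rank (2+3)/2 = 2.5.
The 3 values of 460 occupy positions 4–6 → average rank 5.
The 2 values of 466 occupy positions 7–8 → average rank (7+8)/2 = 7.5.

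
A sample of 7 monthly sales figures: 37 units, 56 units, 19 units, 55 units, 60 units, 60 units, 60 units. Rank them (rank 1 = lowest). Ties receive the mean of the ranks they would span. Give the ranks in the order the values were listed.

2, 4, 1, 3, 6, 6, 6

Sorted (ascending): 19, 37, 55, 56, 60, 60, 60
The 3 values of 60 occupy positions 5–7 → average rank 6.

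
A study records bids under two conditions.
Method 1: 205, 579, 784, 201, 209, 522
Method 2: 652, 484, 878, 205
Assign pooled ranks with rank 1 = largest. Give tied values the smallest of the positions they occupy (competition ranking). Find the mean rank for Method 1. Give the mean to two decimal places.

6.00

Sorted (descending): 878, 784, 652, 579, 522, 484, 209, 205, 205, 201
The 2 values of 205 occupy positions 8–9 → each gets rank 8.
Method 1 values → pooled ranks: 205→8, 579→4, 784→2, 201→10, 209→7, 522→5
Mean rank = (8 + 4 + 2 + 10 + 7 + 5) / 6 = 6.00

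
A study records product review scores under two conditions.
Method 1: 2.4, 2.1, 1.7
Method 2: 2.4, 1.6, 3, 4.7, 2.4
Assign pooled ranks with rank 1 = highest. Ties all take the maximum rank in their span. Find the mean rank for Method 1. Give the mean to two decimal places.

Sorted (descending): 4.7, 3, 2.4, 2.4, 2.4, 2.1, 1.7, 1.6
The 3 values of 2.4 occupy positions 3–5 → each gets rank 5.
Method 1 values → pooled ranks: 2.4→5, 2.1→6, 1.7→7
Mean rank = (5 + 6 + 7) / 3 = 6.00

6.00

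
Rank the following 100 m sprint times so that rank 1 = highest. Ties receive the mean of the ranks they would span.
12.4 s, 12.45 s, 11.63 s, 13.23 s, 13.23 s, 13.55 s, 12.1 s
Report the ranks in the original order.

Sorted (descending): 13.55, 13.23, 13.23, 12.45, 12.4, 12.1, 11.63
The 2 values of 13.23 occupy positions 2–3 → average rank (2+3)/2 = 2.5.

5, 4, 7, 2.5, 2.5, 1, 6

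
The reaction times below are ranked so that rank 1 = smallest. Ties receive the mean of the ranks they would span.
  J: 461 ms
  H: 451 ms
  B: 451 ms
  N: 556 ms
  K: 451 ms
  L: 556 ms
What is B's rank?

2

Sorted (ascending): 451, 451, 451, 461, 556, 556
The 3 values of 451 occupy positions 1–3 → average rank 2.
The 2 values of 556 occupy positions 5–6 → average rank (5+6)/2 = 5.5.
B has value 451 ms → rank 2.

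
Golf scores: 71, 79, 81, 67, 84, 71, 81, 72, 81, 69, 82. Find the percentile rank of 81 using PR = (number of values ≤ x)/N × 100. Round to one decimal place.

N = 11.
Strictly below 81: 6. Equal to 81: 3.
PR = 9/11 × 100 = 81.8

81.8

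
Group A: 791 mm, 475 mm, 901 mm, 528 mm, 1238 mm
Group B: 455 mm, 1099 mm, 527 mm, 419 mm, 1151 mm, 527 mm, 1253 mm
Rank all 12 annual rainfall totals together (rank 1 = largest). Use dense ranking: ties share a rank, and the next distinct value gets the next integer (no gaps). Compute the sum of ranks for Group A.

29

Sorted (descending): 1253, 1238, 1151, 1099, 901, 791, 528, 527, 527, 475, 455, 419
The 2 values of 527 share dense rank 8.
Remaining distinct values take the next consecutive integers.
Group A values → pooled ranks: 791→6, 475→9, 901→5, 528→7, 1238→2
Rank sum = 6 + 9 + 5 + 7 + 2 = 29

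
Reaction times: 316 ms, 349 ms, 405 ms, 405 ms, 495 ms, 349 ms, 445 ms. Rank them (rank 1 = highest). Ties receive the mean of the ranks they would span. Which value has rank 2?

445

Sorted (descending): 495, 445, 405, 405, 349, 349, 316
The 2 values of 405 occupy positions 3–4 → average rank (3+4)/2 = 3.5.
The 2 values of 349 occupy positions 5–6 → average rank (5+6)/2 = 5.5.
Rank 2 → value 445.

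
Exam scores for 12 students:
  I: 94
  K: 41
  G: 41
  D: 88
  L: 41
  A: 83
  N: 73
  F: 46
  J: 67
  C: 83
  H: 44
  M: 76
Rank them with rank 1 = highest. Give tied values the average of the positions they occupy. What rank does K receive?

Sorted (descending): 94, 88, 83, 83, 76, 73, 67, 46, 44, 41, 41, 41
The 2 values of 83 occupy positions 3–4 → average rank (3+4)/2 = 3.5.
The 3 values of 41 occupy positions 10–12 → average rank 11.
K has value 41 → rank 11.

11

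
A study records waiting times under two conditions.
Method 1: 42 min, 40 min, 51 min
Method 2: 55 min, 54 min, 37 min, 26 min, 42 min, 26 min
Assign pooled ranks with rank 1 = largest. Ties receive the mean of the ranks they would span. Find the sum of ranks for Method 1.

13.5

Sorted (descending): 55, 54, 51, 42, 42, 40, 37, 26, 26
The 2 values of 42 occupy positions 4–5 → average rank (4+5)/2 = 4.5.
The 2 values of 26 occupy positions 8–9 → average rank (8+9)/2 = 8.5.
Method 1 values → pooled ranks: 42→4.5, 40→6, 51→3
Rank sum = 4.5 + 6 + 3 = 13.5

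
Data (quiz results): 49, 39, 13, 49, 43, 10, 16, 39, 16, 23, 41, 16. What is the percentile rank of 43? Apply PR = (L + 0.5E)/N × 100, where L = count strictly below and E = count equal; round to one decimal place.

79.2

N = 12.
Strictly below 43: 9. Equal to 43: 1.
PR = (9 + 0.5·1)/12 × 100 = 79.2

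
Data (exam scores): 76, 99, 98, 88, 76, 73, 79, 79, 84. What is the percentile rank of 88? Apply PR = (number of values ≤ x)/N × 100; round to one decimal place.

N = 9.
Strictly below 88: 6. Equal to 88: 1.
PR = 7/9 × 100 = 77.8

77.8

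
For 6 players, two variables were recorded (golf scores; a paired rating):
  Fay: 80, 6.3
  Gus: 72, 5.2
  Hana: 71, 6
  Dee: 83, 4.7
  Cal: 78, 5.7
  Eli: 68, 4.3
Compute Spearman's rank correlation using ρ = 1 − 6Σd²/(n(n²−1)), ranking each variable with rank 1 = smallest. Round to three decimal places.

Ranks of variable 1: 5, 3, 2, 6, 4, 1
Ranks of variable 2: 6, 3, 5, 2, 4, 1
d = r₁ − r₂: -1, 0, -3, 4, 0, 0
d²: 1, 0, 9, 16, 0, 0; Σd² = 26
ρ = 1 − 6·26/(6·35) = 1 − 156/210 = 0.257

0.257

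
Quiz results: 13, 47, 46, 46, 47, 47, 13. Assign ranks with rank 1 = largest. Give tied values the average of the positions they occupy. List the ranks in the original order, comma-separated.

Sorted (descending): 47, 47, 47, 46, 46, 13, 13
The 3 values of 47 occupy positions 1–3 → average rank 2.
The 2 values of 46 occupy positions 4–5 → average rank (4+5)/2 = 4.5.
The 2 values of 13 occupy positions 6–7 → average rank (6+7)/2 = 6.5.

6.5, 2, 4.5, 4.5, 2, 2, 6.5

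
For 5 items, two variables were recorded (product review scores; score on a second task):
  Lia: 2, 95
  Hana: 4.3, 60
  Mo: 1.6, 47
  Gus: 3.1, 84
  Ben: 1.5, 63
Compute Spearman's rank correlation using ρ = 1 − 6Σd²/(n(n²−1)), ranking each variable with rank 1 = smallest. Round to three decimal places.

0.100

Ranks of variable 1: 3, 5, 2, 4, 1
Ranks of variable 2: 5, 2, 1, 4, 3
d = r₁ − r₂: -2, 3, 1, 0, -2
d²: 4, 9, 1, 0, 4; Σd² = 18
ρ = 1 − 6·18/(5·24) = 1 − 108/120 = 0.100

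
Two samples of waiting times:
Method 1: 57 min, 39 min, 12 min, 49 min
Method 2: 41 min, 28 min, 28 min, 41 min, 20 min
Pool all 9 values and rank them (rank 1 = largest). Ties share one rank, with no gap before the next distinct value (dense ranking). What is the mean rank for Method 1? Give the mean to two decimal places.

Sorted (descending): 57, 49, 41, 41, 39, 28, 28, 20, 12
The 2 values of 41 share dense rank 3.
The 2 values of 28 share dense rank 5.
Remaining distinct values take the next consecutive integers.
Method 1 values → pooled ranks: 57→1, 39→4, 12→7, 49→2
Mean rank = (1 + 4 + 7 + 2) / 4 = 3.50

3.50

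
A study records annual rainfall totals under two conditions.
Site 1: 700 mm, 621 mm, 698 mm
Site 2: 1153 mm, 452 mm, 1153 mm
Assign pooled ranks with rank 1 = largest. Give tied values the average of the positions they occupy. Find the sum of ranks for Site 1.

Sorted (descending): 1153, 1153, 700, 698, 621, 452
The 2 values of 1153 occupy positions 1–2 → average rank (1+2)/2 = 1.5.
Site 1 values → pooled ranks: 700→3, 621→5, 698→4
Rank sum = 3 + 5 + 4 = 12

12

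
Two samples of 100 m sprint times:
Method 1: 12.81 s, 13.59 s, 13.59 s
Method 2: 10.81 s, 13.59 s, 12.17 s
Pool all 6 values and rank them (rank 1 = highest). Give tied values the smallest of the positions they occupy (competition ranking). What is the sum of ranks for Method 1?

Sorted (descending): 13.59, 13.59, 13.59, 12.81, 12.17, 10.81
The 3 values of 13.59 occupy positions 1–3 → each gets rank 1.
Method 1 values → pooled ranks: 12.81→4, 13.59→1, 13.59→1
Rank sum = 4 + 1 + 1 = 6

6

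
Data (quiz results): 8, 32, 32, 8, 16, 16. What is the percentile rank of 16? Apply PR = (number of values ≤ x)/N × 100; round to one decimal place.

66.7

N = 6.
Strictly below 16: 2. Equal to 16: 2.
PR = 4/6 × 100 = 66.7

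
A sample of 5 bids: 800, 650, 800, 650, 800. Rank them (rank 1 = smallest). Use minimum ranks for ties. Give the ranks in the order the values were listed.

Sorted (ascending): 650, 650, 800, 800, 800
The 2 values of 650 occupy positions 1–2 → each gets rank 1.
The 3 values of 800 occupy positions 3–5 → each gets rank 3.

3, 1, 3, 1, 3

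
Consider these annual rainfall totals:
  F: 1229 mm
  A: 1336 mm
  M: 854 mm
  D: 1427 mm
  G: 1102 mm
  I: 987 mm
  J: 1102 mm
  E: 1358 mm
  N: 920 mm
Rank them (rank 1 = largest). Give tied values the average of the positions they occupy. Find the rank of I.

Sorted (descending): 1427, 1358, 1336, 1229, 1102, 1102, 987, 920, 854
The 2 values of 1102 occupy positions 5–6 → average rank (5+6)/2 = 5.5.
I has value 987 mm → rank 7.

7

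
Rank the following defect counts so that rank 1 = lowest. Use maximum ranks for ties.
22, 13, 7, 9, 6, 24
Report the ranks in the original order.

5, 4, 2, 3, 1, 6

Sorted (ascending): 6, 7, 9, 13, 22, 24
No ties — each value takes its position as its rank.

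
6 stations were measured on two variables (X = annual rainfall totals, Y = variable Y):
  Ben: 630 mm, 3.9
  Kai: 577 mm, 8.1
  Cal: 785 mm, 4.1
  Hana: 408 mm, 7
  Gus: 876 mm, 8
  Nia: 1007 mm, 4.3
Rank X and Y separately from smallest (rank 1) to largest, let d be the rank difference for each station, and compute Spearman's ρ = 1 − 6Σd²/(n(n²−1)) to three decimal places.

Ranks of variable 1: 3, 2, 4, 1, 5, 6
Ranks of variable 2: 1, 6, 2, 4, 5, 3
d = r₁ − r₂: 2, -4, 2, -3, 0, 3
d²: 4, 16, 4, 9, 0, 9; Σd² = 42
ρ = 1 − 6·42/(6·35) = 1 − 252/210 = -0.200

-0.200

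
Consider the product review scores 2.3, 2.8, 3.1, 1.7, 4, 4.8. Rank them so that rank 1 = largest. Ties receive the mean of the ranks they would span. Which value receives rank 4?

Sorted (descending): 4.8, 4, 3.1, 2.8, 2.3, 1.7
No ties — each value takes its position as its rank.
Rank 4 → value 2.8.

2.8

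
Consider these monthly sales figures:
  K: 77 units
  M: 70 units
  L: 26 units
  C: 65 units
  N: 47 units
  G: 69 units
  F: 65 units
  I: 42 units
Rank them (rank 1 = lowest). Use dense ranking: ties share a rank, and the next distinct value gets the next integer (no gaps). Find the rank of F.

Sorted (ascending): 26, 42, 47, 65, 65, 69, 70, 77
The 2 values of 65 share dense rank 4.
Remaining distinct values take the next consecutive integers.
F has value 65 units → rank 4.

4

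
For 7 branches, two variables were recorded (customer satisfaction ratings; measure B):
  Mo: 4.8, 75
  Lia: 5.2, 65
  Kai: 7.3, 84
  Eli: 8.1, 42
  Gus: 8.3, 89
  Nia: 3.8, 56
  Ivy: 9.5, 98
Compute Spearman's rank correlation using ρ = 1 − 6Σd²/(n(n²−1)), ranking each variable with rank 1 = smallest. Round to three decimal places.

0.607

Ranks of variable 1: 2, 3, 4, 5, 6, 1, 7
Ranks of variable 2: 4, 3, 5, 1, 6, 2, 7
d = r₁ − r₂: -2, 0, -1, 4, 0, -1, 0
d²: 4, 0, 1, 16, 0, 1, 0; Σd² = 22
ρ = 1 − 6·22/(7·48) = 1 − 132/336 = 0.607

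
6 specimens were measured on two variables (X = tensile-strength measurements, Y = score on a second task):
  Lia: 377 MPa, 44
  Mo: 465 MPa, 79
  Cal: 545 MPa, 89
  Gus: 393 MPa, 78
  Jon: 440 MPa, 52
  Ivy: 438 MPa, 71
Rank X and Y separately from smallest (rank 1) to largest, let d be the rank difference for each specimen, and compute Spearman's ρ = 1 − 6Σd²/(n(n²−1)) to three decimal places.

Ranks of variable 1: 1, 5, 6, 2, 4, 3
Ranks of variable 2: 1, 5, 6, 4, 2, 3
d = r₁ − r₂: 0, 0, 0, -2, 2, 0
d²: 0, 0, 0, 4, 4, 0; Σd² = 8
ρ = 1 − 6·8/(6·35) = 1 − 48/210 = 0.771

0.771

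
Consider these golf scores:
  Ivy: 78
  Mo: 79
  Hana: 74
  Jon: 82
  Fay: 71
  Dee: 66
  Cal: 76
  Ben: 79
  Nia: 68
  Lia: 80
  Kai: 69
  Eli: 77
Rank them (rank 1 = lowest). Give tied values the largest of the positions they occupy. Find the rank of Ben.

10

Sorted (ascending): 66, 68, 69, 71, 74, 76, 77, 78, 79, 79, 80, 82
The 2 values of 79 occupy positions 9–10 → each gets rank 10.
Ben has value 79 → rank 10.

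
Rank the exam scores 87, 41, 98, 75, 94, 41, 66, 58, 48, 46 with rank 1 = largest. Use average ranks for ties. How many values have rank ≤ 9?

8

Sorted (descending): 98, 94, 87, 75, 66, 58, 48, 46, 41, 41
The 2 values of 41 occupy positions 9–10 → average rank (9+10)/2 = 9.5.
Ranks ≤ 9: {1, 2, 3, 4, 5, 6, 7, 8} → 8 values.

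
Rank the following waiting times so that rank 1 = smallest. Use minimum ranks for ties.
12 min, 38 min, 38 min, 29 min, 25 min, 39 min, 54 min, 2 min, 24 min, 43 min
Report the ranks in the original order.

Sorted (ascending): 2, 12, 24, 25, 29, 38, 38, 39, 43, 54
The 2 values of 38 occupy positions 6–7 → each gets rank 6.

2, 6, 6, 5, 4, 8, 10, 1, 3, 9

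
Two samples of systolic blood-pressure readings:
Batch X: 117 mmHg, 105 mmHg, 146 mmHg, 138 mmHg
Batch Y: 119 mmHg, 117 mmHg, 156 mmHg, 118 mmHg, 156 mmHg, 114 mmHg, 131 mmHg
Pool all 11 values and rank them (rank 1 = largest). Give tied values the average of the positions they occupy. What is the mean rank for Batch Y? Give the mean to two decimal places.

Sorted (descending): 156, 156, 146, 138, 131, 119, 118, 117, 117, 114, 105
The 2 values of 156 occupy positions 1–2 → average rank (1+2)/2 = 1.5.
The 2 values of 117 occupy positions 8–9 → average rank (8+9)/2 = 8.5.
Batch Y values → pooled ranks: 119→6, 117→8.5, 156→1.5, 118→7, 156→1.5, 114→10, 131→5
Mean rank = (6 + 8.5 + 1.5 + 7 + 1.5 + 10 + 5) / 7 = 5.64

5.64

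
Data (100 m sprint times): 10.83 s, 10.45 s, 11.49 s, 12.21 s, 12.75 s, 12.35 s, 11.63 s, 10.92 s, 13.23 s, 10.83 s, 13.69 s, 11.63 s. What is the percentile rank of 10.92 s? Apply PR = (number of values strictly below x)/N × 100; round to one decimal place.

N = 12.
Strictly below 10.92: 3. Equal to 10.92: 1.
PR = 3/12 × 100 = 25.0

25.0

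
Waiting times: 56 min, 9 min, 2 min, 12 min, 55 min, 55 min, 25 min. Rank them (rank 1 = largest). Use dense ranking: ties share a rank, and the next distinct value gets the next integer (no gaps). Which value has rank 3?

Sorted (descending): 56, 55, 55, 25, 12, 9, 2
The 2 values of 55 share dense rank 2.
Remaining distinct values take the next consecutive integers.
Rank 3 → value 25.

25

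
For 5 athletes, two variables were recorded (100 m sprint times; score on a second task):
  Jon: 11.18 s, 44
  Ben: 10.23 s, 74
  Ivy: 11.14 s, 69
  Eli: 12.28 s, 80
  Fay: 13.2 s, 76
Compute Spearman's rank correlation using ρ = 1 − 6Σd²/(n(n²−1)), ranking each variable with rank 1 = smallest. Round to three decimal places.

0.500

Ranks of variable 1: 3, 1, 2, 4, 5
Ranks of variable 2: 1, 3, 2, 5, 4
d = r₁ − r₂: 2, -2, 0, -1, 1
d²: 4, 4, 0, 1, 1; Σd² = 10
ρ = 1 − 6·10/(5·24) = 1 − 60/120 = 0.500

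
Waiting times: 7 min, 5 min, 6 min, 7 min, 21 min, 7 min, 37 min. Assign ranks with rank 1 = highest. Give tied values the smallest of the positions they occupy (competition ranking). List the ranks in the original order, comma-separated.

Sorted (descending): 37, 21, 7, 7, 7, 6, 5
The 3 values of 7 occupy positions 3–5 → each gets rank 3.

3, 7, 6, 3, 2, 3, 1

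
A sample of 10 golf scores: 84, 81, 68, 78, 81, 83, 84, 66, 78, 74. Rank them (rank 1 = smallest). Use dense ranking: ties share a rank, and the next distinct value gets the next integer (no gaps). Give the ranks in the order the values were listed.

Sorted (ascending): 66, 68, 74, 78, 78, 81, 81, 83, 84, 84
The 2 values of 78 share dense rank 4.
The 2 values of 81 share dense rank 5.
The 2 values of 84 share dense rank 7.
Remaining distinct values take the next consecutive integers.

7, 5, 2, 4, 5, 6, 7, 1, 4, 3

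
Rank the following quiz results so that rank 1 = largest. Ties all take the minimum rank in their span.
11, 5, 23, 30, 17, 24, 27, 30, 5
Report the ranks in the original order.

Sorted (descending): 30, 30, 27, 24, 23, 17, 11, 5, 5
The 2 values of 30 occupy positions 1–2 → each gets rank 1.
The 2 values of 5 occupy positions 8–9 → each gets rank 8.

7, 8, 5, 1, 6, 4, 3, 1, 8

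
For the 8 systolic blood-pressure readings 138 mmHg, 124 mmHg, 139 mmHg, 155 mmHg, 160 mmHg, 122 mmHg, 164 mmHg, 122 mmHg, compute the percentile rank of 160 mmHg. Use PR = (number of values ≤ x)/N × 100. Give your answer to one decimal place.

N = 8.
Strictly below 160: 6. Equal to 160: 1.
PR = 7/8 × 100 = 87.5

87.5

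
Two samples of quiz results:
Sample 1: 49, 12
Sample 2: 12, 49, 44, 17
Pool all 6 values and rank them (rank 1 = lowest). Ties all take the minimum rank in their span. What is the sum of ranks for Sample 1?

6

Sorted (ascending): 12, 12, 17, 44, 49, 49
The 2 values of 12 occupy positions 1–2 → each gets rank 1.
The 2 values of 49 occupy positions 5–6 → each gets rank 5.
Sample 1 values → pooled ranks: 49→5, 12→1
Rank sum = 5 + 1 = 6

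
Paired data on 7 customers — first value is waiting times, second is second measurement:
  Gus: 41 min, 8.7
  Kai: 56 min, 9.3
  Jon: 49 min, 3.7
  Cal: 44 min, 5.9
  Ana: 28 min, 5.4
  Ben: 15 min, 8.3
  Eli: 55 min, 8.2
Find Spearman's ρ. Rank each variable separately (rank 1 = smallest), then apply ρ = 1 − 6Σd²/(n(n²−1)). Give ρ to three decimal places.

0.179

Ranks of variable 1: 3, 7, 5, 4, 2, 1, 6
Ranks of variable 2: 6, 7, 1, 3, 2, 5, 4
d = r₁ − r₂: -3, 0, 4, 1, 0, -4, 2
d²: 9, 0, 16, 1, 0, 16, 4; Σd² = 46
ρ = 1 − 6·46/(7·48) = 1 − 276/336 = 0.179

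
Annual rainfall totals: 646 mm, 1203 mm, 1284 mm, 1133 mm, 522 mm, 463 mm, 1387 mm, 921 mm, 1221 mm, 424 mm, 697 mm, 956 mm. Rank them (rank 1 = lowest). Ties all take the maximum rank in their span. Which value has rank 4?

646

Sorted (ascending): 424, 463, 522, 646, 697, 921, 956, 1133, 1203, 1221, 1284, 1387
No ties — each value takes its position as its rank.
Rank 4 → value 646.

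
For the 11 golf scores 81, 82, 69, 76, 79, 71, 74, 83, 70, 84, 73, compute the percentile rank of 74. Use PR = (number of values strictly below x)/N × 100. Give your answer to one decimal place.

N = 11.
Strictly below 74: 4. Equal to 74: 1.
PR = 4/11 × 100 = 36.4

36.4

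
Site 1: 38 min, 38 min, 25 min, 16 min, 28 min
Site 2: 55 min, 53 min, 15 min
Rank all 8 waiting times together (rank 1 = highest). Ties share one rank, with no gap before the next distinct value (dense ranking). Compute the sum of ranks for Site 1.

21

Sorted (descending): 55, 53, 38, 38, 28, 25, 16, 15
The 2 values of 38 share dense rank 3.
Remaining distinct values take the next consecutive integers.
Site 1 values → pooled ranks: 38→3, 38→3, 25→5, 16→6, 28→4
Rank sum = 3 + 3 + 5 + 6 + 4 = 21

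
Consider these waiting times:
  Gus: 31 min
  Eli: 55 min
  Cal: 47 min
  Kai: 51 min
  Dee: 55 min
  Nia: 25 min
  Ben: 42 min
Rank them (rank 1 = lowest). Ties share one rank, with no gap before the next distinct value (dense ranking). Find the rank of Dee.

6

Sorted (ascending): 25, 31, 42, 47, 51, 55, 55
The 2 values of 55 share dense rank 6.
Remaining distinct values take the next consecutive integers.
Dee has value 55 min → rank 6.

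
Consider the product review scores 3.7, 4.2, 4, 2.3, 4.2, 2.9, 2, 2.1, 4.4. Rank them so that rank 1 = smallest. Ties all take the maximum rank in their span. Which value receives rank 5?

3.7

Sorted (ascending): 2, 2.1, 2.3, 2.9, 3.7, 4, 4.2, 4.2, 4.4
The 2 values of 4.2 occupy positions 7–8 → each gets rank 8.
Rank 5 → value 3.7.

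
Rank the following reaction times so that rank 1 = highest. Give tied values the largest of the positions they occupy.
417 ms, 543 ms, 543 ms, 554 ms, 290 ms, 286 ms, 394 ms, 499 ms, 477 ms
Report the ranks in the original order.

Sorted (descending): 554, 543, 543, 499, 477, 417, 394, 290, 286
The 2 values of 543 occupy positions 2–3 → each gets rank 3.

6, 3, 3, 1, 8, 9, 7, 4, 5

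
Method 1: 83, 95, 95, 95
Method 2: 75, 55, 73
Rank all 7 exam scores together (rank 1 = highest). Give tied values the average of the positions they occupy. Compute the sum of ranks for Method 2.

Sorted (descending): 95, 95, 95, 83, 75, 73, 55
The 3 values of 95 occupy positions 1–3 → average rank 2.
Method 2 values → pooled ranks: 75→5, 55→7, 73→6
Rank sum = 5 + 7 + 6 = 18

18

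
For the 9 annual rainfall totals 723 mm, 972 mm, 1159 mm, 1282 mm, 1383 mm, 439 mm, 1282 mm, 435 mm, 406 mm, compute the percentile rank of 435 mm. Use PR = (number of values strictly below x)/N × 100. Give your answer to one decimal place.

11.1

N = 9.
Strictly below 435: 1. Equal to 435: 1.
PR = 1/9 × 100 = 11.1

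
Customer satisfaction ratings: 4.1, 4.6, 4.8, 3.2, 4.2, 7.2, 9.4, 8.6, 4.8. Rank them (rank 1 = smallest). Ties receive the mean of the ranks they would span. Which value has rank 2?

4.1

Sorted (ascending): 3.2, 4.1, 4.2, 4.6, 4.8, 4.8, 7.2, 8.6, 9.4
The 2 values of 4.8 occupy positions 5–6 → average rank (5+6)/2 = 5.5.
Rank 2 → value 4.1.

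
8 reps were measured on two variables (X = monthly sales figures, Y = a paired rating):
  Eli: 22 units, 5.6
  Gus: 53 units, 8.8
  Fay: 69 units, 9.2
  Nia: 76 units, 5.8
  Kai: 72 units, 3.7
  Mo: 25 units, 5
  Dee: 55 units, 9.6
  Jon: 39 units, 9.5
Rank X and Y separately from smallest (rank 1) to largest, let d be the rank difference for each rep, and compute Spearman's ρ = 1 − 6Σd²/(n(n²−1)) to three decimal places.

Ranks of variable 1: 1, 4, 6, 8, 7, 2, 5, 3
Ranks of variable 2: 3, 5, 6, 4, 1, 2, 8, 7
d = r₁ − r₂: -2, -1, 0, 4, 6, 0, -3, -4
d²: 4, 1, 0, 16, 36, 0, 9, 16; Σd² = 82
ρ = 1 − 6·82/(8·63) = 1 − 492/504 = 0.024

0.024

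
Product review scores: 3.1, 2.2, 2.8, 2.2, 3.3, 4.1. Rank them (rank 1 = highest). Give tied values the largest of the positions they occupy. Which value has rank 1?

Sorted (descending): 4.1, 3.3, 3.1, 2.8, 2.2, 2.2
The 2 values of 2.2 occupy positions 5–6 → each gets rank 6.
Rank 1 → value 4.1.

4.1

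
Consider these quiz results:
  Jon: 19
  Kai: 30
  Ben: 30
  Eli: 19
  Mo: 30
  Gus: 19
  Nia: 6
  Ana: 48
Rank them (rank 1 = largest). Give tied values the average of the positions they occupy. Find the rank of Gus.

Sorted (descending): 48, 30, 30, 30, 19, 19, 19, 6
The 3 values of 30 occupy positions 2–4 → average rank 3.
The 3 values of 19 occupy positions 5–7 → average rank 6.
Gus has value 19 → rank 6.

6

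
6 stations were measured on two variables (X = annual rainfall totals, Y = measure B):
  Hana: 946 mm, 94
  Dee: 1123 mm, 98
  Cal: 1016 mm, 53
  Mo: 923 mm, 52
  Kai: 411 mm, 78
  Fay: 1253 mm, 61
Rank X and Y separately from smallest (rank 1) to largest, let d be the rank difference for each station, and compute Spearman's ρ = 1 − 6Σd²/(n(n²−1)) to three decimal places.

Ranks of variable 1: 3, 5, 4, 2, 1, 6
Ranks of variable 2: 5, 6, 2, 1, 4, 3
d = r₁ − r₂: -2, -1, 2, 1, -3, 3
d²: 4, 1, 4, 1, 9, 9; Σd² = 28
ρ = 1 − 6·28/(6·35) = 1 − 168/210 = 0.200

0.200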